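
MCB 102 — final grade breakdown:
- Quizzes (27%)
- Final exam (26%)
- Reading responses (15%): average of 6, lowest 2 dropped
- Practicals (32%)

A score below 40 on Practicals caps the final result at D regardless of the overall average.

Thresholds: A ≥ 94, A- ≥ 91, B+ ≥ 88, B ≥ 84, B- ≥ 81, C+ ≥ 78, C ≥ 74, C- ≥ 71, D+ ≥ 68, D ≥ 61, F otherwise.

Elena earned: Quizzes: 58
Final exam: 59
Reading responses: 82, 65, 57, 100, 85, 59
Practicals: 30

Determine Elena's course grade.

Reading responses: drop 57, 59 → average of remaining 4 = 332/4 = 83
Practicals score 30 < 40: minimum not met.
Weighted total:
  Quizzes 58 × 0.27 = 15.66
  Final exam 59 × 0.26 = 15.34
  Reading responses 83 × 0.15 = 12.45
  Practicals 30 × 0.32 = 9.6
Sum = 53.05
53.05 would be F; cap at D applies → F.

F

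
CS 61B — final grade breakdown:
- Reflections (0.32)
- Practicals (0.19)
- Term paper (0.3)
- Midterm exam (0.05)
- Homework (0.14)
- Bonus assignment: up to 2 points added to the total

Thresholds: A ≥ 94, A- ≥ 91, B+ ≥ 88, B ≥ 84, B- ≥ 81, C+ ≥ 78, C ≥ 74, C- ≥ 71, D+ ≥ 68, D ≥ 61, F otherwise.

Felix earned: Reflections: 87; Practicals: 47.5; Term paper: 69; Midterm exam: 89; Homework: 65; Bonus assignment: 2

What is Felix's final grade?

Weighted total:
  Reflections 87 × 0.32 = 27.84
  Practicals 47.5 × 0.19 = 9.025
  Term paper 69 × 0.3 = 20.7
  Midterm exam 89 × 0.05 = 4.45
  Homework 65 × 0.14 = 9.1
Sum = 71.115
Bonus assignment: 71.115 + 2 = 73.115
73.115 is ≥ 71 and < 74 → C-

C-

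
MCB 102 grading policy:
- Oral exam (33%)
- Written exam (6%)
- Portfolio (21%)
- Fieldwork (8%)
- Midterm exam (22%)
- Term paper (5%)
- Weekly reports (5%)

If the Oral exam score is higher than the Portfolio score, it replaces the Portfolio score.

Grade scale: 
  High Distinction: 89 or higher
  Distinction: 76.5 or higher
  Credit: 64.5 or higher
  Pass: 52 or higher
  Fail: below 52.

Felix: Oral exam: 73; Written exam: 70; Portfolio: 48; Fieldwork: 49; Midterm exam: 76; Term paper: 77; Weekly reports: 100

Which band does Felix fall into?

Credit

Oral exam (73) > Portfolio (48), so Portfolio counts as 73.
Weighted total:
  Oral exam 73 × 0.33 = 24.09
  Written exam 70 × 0.06 = 4.2
  Portfolio 73 × 0.21 = 15.33
  Fieldwork 49 × 0.08 = 3.92
  Midterm exam 76 × 0.22 = 16.72
  Term paper 77 × 0.05 = 3.85
  Weekly reports 100 × 0.05 = 5
Sum = 73.11
73.11 is ≥ 64.5 and < 76.5 → Credit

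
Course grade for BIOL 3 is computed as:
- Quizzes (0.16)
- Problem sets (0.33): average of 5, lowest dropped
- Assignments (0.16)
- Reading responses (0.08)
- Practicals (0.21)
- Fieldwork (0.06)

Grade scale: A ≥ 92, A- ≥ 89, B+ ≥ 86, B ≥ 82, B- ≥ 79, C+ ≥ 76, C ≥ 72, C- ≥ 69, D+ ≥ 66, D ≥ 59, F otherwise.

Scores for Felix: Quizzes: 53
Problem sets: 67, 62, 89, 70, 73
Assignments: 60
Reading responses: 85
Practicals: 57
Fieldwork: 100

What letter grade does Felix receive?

D+

Problem sets: drop 62 → average of remaining 4 = 299/4 = 74.75
Weighted total:
  Quizzes 53 × 0.16 = 8.48
  Problem sets 74.75 × 0.33 = 24.6675
  Assignments 60 × 0.16 = 9.6
  Reading responses 85 × 0.08 = 6.8
  Practicals 57 × 0.21 = 11.97
  Fieldwork 100 × 0.06 = 6
Sum = 67.5175
67.5175 is ≥ 66 and < 69 → D+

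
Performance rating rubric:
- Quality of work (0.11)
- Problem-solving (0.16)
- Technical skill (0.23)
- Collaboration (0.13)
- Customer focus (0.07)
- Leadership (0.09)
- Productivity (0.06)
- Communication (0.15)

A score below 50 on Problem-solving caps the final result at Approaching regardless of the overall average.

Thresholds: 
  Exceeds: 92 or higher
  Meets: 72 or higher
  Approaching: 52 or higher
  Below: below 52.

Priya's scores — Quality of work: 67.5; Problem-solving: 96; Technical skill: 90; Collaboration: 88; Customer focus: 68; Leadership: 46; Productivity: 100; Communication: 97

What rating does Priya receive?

Problem-solving score 96 ≥ 50: minimum met.
Weighted total:
  Quality of work 67.5 × 0.11 = 7.425
  Problem-solving 96 × 0.16 = 15.36
  Technical skill 90 × 0.23 = 20.7
  Collaboration 88 × 0.13 = 11.44
  Customer focus 68 × 0.07 = 4.76
  Leadership 46 × 0.09 = 4.14
  Productivity 100 × 0.06 = 6
  Communication 97 × 0.15 = 14.55
Sum = 84.375
84.375 is ≥ 72 and < 92 → Meets

Meets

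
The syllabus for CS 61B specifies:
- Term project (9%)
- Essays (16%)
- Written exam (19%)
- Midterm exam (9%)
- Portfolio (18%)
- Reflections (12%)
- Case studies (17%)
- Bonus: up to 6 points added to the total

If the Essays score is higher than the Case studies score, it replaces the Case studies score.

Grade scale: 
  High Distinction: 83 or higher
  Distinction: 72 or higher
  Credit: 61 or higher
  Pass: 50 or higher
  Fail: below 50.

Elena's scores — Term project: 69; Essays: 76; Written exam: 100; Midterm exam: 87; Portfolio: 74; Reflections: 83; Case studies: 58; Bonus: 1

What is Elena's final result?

Distinction

Essays (76) > Case studies (58), so Case studies counts as 76.
Weighted total:
  Term project 69 × 0.09 = 6.21
  Essays 76 × 0.16 = 12.16
  Written exam 100 × 0.19 = 19
  Midterm exam 87 × 0.09 = 7.83
  Portfolio 74 × 0.18 = 13.32
  Reflections 83 × 0.12 = 9.96
  Case studies 76 × 0.17 = 12.92
Sum = 81.4
Bonus: 81.4 + 1 = 82.4
82.4 is ≥ 72 and < 83 → Distinction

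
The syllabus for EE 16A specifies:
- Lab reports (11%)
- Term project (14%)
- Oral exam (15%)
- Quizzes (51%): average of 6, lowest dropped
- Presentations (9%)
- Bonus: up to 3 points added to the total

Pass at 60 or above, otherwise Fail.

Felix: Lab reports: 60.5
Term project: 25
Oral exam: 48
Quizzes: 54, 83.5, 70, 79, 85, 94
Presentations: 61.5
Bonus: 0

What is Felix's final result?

Pass

Quizzes: drop 54 → average of remaining 5 = 411.5/5 = 82.3
Weighted total:
  Lab reports 60.5 × 0.11 = 6.655
  Term project 25 × 0.14 = 3.5
  Oral exam 48 × 0.15 = 7.2
  Quizzes 82.3 × 0.51 = 41.973
  Presentations 61.5 × 0.09 = 5.535
Sum = 64.863
Bonus: 64.863 + 0 = 64.863
64.863 ≥ 60 → Pass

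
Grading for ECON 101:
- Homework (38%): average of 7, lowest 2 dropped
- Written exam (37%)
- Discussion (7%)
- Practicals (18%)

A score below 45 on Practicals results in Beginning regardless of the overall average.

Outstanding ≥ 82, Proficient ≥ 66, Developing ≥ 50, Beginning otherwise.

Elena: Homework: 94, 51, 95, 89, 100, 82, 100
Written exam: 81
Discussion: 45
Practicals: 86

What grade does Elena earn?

Homework: drop 51, 82 → average of remaining 5 = 478/5 = 95.6
Practicals score 86 ≥ 45: minimum met.
Weighted total:
  Homework 95.6 × 0.38 = 36.328
  Written exam 81 × 0.37 = 29.97
  Discussion 45 × 0.07 = 3.15
  Practicals 86 × 0.18 = 15.48
Sum = 84.928
84.928 ≥ 82 → Outstanding

Outstanding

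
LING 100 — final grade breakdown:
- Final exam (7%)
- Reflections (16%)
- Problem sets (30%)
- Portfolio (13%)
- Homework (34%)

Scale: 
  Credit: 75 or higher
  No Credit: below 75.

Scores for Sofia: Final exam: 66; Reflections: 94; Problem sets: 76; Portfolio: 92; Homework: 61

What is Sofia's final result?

Credit

Weighted total:
  Final exam 66 × 0.07 = 4.62
  Reflections 94 × 0.16 = 15.04
  Problem sets 76 × 0.3 = 22.8
  Portfolio 92 × 0.13 = 11.96
  Homework 61 × 0.34 = 20.74
Sum = 75.16
75.16 ≥ 75 → Credit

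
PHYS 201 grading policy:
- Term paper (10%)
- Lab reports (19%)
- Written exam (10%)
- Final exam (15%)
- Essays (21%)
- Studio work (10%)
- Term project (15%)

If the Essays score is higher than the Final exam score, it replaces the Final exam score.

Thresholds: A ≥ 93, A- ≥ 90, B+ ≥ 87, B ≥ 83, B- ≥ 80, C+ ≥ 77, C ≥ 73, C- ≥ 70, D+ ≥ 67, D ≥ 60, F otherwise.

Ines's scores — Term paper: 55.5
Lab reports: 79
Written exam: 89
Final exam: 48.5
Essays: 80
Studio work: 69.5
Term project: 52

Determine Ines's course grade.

Essays (80) > Final exam (48.5), so Final exam counts as 80.
Weighted total:
  Term paper 55.5 × 0.1 = 5.55
  Lab reports 79 × 0.19 = 15.01
  Written exam 89 × 0.1 = 8.9
  Final exam 80 × 0.15 = 12
  Essays 80 × 0.21 = 16.8
  Studio work 69.5 × 0.1 = 6.95
  Term project 52 × 0.15 = 7.8
Sum = 73.01
73.01 is ≥ 73 and < 77 → C

C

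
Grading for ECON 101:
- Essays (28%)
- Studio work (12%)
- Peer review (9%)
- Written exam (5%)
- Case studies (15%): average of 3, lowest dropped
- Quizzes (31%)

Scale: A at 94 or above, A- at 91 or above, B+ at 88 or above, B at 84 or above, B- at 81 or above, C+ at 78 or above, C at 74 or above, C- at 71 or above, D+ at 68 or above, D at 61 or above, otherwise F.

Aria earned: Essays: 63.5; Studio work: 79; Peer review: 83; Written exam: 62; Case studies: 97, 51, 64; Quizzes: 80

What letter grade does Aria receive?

Case studies: drop 51 → average of remaining 2 = 161/2 = 80.5
Weighted total:
  Essays 63.5 × 0.28 = 17.78
  Studio work 79 × 0.12 = 9.48
  Peer review 83 × 0.09 = 7.47
  Written exam 62 × 0.05 = 3.1
  Case studies 80.5 × 0.15 = 12.075
  Quizzes 80 × 0.31 = 24.8
Sum = 74.705
74.705 is ≥ 74 and < 78 → C

C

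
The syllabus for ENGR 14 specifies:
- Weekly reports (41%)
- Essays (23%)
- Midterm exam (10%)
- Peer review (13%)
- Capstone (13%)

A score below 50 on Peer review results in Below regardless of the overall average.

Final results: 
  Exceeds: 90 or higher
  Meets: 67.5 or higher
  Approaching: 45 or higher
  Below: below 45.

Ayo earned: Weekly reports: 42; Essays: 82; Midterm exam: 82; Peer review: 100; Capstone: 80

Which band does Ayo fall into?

Peer review score 100 ≥ 50: minimum met.
Weighted total:
  Weekly reports 42 × 0.41 = 17.22
  Essays 82 × 0.23 = 18.86
  Midterm exam 82 × 0.1 = 8.2
  Peer review 100 × 0.13 = 13
  Capstone 80 × 0.13 = 10.4
Sum = 67.68
67.68 is ≥ 67.5 and < 90 → Meets

Meets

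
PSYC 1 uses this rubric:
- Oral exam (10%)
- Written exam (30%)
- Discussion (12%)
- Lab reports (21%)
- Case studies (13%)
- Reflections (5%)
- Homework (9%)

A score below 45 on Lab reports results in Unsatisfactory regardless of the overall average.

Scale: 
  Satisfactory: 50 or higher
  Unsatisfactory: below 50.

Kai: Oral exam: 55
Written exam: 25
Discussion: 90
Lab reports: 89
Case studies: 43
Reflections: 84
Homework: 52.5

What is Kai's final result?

Satisfactory

Lab reports score 89 ≥ 45: minimum met.
Weighted total:
  Oral exam 55 × 0.1 = 5.5
  Written exam 25 × 0.3 = 7.5
  Discussion 90 × 0.12 = 10.8
  Lab reports 89 × 0.21 = 18.69
  Case studies 43 × 0.13 = 5.59
  Reflections 84 × 0.05 = 4.2
  Homework 52.5 × 0.09 = 4.725
Sum = 57.005
57.005 ≥ 50 → Satisfactory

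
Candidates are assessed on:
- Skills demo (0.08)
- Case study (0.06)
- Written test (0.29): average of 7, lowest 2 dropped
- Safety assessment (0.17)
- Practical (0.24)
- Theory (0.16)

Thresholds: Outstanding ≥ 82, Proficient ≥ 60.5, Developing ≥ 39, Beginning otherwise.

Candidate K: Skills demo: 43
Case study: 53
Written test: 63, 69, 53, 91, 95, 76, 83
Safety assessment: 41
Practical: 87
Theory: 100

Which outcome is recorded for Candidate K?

Proficient

Written test: drop 53, 63 → average of remaining 5 = 414/5 = 82.8
Weighted total:
  Skills demo 43 × 0.08 = 3.44
  Case study 53 × 0.06 = 3.18
  Written test 82.8 × 0.29 = 24.012
  Safety assessment 41 × 0.17 = 6.97
  Practical 87 × 0.24 = 20.88
  Theory 100 × 0.16 = 16
Sum = 74.482
74.482 is ≥ 60.5 and < 82 → Proficient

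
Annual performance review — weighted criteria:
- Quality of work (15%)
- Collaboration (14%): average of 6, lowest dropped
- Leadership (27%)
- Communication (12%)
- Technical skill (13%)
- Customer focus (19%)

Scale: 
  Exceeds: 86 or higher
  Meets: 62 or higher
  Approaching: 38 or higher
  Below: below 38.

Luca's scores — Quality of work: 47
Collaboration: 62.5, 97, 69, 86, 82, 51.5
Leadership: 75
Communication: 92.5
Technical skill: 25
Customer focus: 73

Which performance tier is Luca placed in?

Meets

Collaboration: drop 51.5 → average of remaining 5 = 396.5/5 = 79.3
Weighted total:
  Quality of work 47 × 0.15 = 7.05
  Collaboration 79.3 × 0.14 = 11.102
  Leadership 75 × 0.27 = 20.25
  Communication 92.5 × 0.12 = 11.1
  Technical skill 25 × 0.13 = 3.25
  Customer focus 73 × 0.19 = 13.87
Sum = 66.622
66.622 is ≥ 62 and < 86 → Meets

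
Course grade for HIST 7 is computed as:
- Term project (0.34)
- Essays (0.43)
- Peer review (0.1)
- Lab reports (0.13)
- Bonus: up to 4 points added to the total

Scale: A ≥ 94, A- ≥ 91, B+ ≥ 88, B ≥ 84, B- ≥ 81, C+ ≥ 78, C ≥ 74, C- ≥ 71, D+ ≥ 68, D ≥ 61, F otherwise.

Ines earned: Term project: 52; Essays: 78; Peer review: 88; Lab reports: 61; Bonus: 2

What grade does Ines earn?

Weighted total:
  Term project 52 × 0.34 = 17.68
  Essays 78 × 0.43 = 33.54
  Peer review 88 × 0.1 = 8.8
  Lab reports 61 × 0.13 = 7.93
Sum = 67.95
Bonus: 67.95 + 2 = 69.95
69.95 is ≥ 68 and < 71 → D+

D+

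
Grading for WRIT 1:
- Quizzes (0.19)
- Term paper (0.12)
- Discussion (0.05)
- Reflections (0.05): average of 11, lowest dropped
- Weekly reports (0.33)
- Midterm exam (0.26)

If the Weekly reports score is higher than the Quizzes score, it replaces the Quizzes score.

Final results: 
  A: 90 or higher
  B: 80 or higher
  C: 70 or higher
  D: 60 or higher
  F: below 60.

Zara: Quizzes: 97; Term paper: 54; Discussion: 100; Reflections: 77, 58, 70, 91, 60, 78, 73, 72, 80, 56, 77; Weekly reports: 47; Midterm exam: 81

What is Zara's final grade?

C

Reflections: drop 56 → average of remaining 10 = 736/10 = 73.6
Weekly reports (47) ≤ Quizzes (97), so Quizzes stays at 97.
Weighted total:
  Quizzes 97 × 0.19 = 18.43
  Term paper 54 × 0.12 = 6.48
  Discussion 100 × 0.05 = 5
  Reflections 73.6 × 0.05 = 3.68
  Weekly reports 47 × 0.33 = 15.51
  Midterm exam 81 × 0.26 = 21.06
Sum = 70.16
70.16 is ≥ 70 and < 80 → C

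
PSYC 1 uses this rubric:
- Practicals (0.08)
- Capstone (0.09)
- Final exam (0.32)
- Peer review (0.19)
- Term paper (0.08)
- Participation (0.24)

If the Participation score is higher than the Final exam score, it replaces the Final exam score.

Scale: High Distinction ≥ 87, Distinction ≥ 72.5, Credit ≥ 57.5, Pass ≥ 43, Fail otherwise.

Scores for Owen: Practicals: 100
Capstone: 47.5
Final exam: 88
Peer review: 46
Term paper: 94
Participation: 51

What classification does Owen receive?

Participation (51) ≤ Final exam (88), so Final exam stays at 88.
Weighted total:
  Practicals 100 × 0.08 = 8
  Capstone 47.5 × 0.09 = 4.275
  Final exam 88 × 0.32 = 28.16
  Peer review 46 × 0.19 = 8.74
  Term paper 94 × 0.08 = 7.52
  Participation 51 × 0.24 = 12.24
Sum = 68.935
68.935 is ≥ 57.5 and < 72.5 → Credit

Credit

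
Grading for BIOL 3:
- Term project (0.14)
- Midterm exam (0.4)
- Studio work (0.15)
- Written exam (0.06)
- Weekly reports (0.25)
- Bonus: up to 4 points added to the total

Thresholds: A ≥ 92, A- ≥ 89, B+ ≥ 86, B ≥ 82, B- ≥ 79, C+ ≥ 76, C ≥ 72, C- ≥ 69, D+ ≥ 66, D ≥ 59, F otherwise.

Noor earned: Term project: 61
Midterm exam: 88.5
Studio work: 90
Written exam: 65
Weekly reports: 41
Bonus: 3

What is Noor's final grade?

Weighted total:
  Term project 61 × 0.14 = 8.54
  Midterm exam 88.5 × 0.4 = 35.4
  Studio work 90 × 0.15 = 13.5
  Written exam 65 × 0.06 = 3.9
  Weekly reports 41 × 0.25 = 10.25
Sum = 71.59
Bonus: 71.59 + 3 = 74.59
74.59 is ≥ 72 and < 76 → C

C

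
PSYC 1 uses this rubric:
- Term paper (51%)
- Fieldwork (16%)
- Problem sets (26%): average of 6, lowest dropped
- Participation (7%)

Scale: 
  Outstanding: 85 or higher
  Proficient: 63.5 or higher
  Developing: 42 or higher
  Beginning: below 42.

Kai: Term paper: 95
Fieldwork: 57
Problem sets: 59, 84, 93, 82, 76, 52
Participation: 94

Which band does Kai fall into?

Problem sets: drop 52 → average of remaining 5 = 394/5 = 78.8
Weighted total:
  Term paper 95 × 0.51 = 48.45
  Fieldwork 57 × 0.16 = 9.12
  Problem sets 78.8 × 0.26 = 20.488
  Participation 94 × 0.07 = 6.58
Sum = 84.638
84.638 is ≥ 63.5 and < 85 → Proficient

Proficient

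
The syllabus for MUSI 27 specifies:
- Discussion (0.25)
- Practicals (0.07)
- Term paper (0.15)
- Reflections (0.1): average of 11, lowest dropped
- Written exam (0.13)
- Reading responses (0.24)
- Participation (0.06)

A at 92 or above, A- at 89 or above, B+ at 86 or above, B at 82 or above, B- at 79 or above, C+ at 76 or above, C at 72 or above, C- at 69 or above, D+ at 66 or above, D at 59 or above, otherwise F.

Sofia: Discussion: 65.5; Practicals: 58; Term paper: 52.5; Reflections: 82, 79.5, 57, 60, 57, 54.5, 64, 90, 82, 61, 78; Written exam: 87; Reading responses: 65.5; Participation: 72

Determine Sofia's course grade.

Reflections: drop 54.5 → average of remaining 10 = 710.5/10 = 71.05
Weighted total:
  Discussion 65.5 × 0.25 = 16.375
  Practicals 58 × 0.07 = 4.06
  Term paper 52.5 × 0.15 = 7.875
  Reflections 71.05 × 0.1 = 7.105
  Written exam 87 × 0.13 = 11.31
  Reading responses 65.5 × 0.24 = 15.72
  Participation 72 × 0.06 = 4.32
Sum = 66.765
66.765 is ≥ 66 and < 69 → D+

D+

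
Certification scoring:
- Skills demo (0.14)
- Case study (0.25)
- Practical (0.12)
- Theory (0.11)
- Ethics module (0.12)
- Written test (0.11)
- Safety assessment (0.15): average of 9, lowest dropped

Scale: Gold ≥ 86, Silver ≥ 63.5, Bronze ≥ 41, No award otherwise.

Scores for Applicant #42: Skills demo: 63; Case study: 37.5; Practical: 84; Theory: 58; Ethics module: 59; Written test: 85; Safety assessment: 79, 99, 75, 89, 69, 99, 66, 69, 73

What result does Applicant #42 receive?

Safety assessment: drop 66 → average of remaining 8 = 652/8 = 81.5
Weighted total:
  Skills demo 63 × 0.14 = 8.82
  Case study 37.5 × 0.25 = 9.375
  Practical 84 × 0.12 = 10.08
  Theory 58 × 0.11 = 6.38
  Ethics module 59 × 0.12 = 7.08
  Written test 85 × 0.11 = 9.35
  Safety assessment 81.5 × 0.15 = 12.225
Sum = 63.31
63.31 is ≥ 41 and < 63.5 → Bronze

Bronze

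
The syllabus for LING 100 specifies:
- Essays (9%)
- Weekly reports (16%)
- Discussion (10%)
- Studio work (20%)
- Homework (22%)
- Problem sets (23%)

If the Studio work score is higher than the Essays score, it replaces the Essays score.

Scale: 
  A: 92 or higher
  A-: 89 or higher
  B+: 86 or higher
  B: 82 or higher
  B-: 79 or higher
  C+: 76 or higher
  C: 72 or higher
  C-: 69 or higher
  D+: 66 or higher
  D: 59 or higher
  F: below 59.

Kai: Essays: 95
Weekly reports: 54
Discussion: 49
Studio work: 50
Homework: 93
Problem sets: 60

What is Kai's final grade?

Studio work (50) ≤ Essays (95), so Essays stays at 95.
Weighted total:
  Essays 95 × 0.09 = 8.55
  Weekly reports 54 × 0.16 = 8.64
  Discussion 49 × 0.1 = 4.9
  Studio work 50 × 0.2 = 10
  Homework 93 × 0.22 = 20.46
  Problem sets 60 × 0.23 = 13.8
Sum = 66.35
66.35 is ≥ 66 and < 69 → D+

D+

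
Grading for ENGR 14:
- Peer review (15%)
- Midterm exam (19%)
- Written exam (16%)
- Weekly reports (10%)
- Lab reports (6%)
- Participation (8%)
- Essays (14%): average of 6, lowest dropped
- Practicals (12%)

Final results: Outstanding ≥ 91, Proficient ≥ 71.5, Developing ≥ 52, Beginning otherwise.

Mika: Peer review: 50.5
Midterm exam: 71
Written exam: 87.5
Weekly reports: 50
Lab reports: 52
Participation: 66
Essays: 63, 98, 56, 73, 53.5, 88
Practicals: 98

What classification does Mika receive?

Developing

Essays: drop 53.5 → average of remaining 5 = 378/5 = 75.6
Weighted total:
  Peer review 50.5 × 0.15 = 7.575
  Midterm exam 71 × 0.19 = 13.49
  Written exam 87.5 × 0.16 = 14
  Weekly reports 50 × 0.1 = 5
  Lab reports 52 × 0.06 = 3.12
  Participation 66 × 0.08 = 5.28
  Essays 75.6 × 0.14 = 10.584
  Practicals 98 × 0.12 = 11.76
Sum = 70.809
70.809 is ≥ 52 and < 71.5 → Developing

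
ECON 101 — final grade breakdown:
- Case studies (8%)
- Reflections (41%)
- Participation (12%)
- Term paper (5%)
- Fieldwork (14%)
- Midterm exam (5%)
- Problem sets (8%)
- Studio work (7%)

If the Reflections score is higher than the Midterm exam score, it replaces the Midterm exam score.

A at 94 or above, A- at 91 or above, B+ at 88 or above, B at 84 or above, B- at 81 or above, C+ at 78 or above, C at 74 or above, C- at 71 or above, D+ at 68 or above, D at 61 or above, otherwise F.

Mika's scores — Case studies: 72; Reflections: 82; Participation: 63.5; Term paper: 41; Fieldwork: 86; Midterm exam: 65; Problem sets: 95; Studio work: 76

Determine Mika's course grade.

Reflections (82) > Midterm exam (65), so Midterm exam counts as 82.
Weighted total:
  Case studies 72 × 0.08 = 5.76
  Reflections 82 × 0.41 = 33.62
  Participation 63.5 × 0.12 = 7.62
  Term paper 41 × 0.05 = 2.05
  Fieldwork 86 × 0.14 = 12.04
  Midterm exam 82 × 0.05 = 4.1
  Problem sets 95 × 0.08 = 7.6
  Studio work 76 × 0.07 = 5.32
Sum = 78.11
78.11 is ≥ 78 and < 81 → C+

C+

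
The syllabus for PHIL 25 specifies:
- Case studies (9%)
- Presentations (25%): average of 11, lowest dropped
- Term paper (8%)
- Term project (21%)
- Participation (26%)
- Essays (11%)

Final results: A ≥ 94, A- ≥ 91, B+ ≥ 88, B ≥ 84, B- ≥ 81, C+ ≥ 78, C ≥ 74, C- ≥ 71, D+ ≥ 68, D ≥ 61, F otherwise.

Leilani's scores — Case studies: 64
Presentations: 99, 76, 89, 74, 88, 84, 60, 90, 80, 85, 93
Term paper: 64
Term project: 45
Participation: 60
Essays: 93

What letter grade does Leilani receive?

D

Presentations: drop 60 → average of remaining 10 = 858/10 = 85.8
Weighted total:
  Case studies 64 × 0.09 = 5.76
  Presentations 85.8 × 0.25 = 21.45
  Term paper 64 × 0.08 = 5.12
  Term project 45 × 0.21 = 9.45
  Participation 60 × 0.26 = 15.6
  Essays 93 × 0.11 = 10.23
Sum = 67.61
67.61 is ≥ 61 and < 68 → D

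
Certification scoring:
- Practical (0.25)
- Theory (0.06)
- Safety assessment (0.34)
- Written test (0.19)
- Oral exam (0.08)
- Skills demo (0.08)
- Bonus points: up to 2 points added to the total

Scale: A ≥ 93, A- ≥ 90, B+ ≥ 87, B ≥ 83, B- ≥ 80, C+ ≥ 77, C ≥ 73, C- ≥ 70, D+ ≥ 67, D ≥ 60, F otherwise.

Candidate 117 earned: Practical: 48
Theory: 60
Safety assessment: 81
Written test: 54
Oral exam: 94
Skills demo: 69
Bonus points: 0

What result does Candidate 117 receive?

D

Weighted total:
  Practical 48 × 0.25 = 12
  Theory 60 × 0.06 = 3.6
  Safety assessment 81 × 0.34 = 27.54
  Written test 54 × 0.19 = 10.26
  Oral exam 94 × 0.08 = 7.52
  Skills demo 69 × 0.08 = 5.52
Sum = 66.44
Bonus points: 66.44 + 0 = 66.44
66.44 is ≥ 60 and < 67 → D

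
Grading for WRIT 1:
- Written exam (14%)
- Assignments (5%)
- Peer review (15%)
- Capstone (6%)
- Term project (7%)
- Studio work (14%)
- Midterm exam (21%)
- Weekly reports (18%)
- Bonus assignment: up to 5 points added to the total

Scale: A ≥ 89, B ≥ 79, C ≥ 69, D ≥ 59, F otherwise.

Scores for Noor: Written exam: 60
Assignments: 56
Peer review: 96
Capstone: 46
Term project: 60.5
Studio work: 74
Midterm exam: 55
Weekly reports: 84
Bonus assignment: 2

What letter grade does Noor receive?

Weighted total:
  Written exam 60 × 0.14 = 8.4
  Assignments 56 × 0.05 = 2.8
  Peer review 96 × 0.15 = 14.4
  Capstone 46 × 0.06 = 2.76
  Term project 60.5 × 0.07 = 4.235
  Studio work 74 × 0.14 = 10.36
  Midterm exam 55 × 0.21 = 11.55
  Weekly reports 84 × 0.18 = 15.12
Sum = 69.625
Bonus assignment: 69.625 + 2 = 71.625
71.625 is ≥ 69 and < 79 → C

C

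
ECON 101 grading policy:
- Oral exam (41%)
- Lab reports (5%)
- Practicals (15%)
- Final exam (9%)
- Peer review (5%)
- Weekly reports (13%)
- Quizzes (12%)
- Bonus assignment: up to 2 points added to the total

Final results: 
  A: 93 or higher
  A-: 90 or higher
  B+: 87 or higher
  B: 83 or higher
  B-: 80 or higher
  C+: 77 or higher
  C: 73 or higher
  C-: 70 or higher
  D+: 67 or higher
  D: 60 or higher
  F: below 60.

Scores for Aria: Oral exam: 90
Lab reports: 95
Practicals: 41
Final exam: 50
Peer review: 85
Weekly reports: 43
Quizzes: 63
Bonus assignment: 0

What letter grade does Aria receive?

Weighted total:
  Oral exam 90 × 0.41 = 36.9
  Lab reports 95 × 0.05 = 4.75
  Practicals 41 × 0.15 = 6.15
  Final exam 50 × 0.09 = 4.5
  Peer review 85 × 0.05 = 4.25
  Weekly reports 43 × 0.13 = 5.59
  Quizzes 63 × 0.12 = 7.56
Sum = 69.7
Bonus assignment: 69.7 + 0 = 69.7
69.7 is ≥ 67 and < 70 → D+

D+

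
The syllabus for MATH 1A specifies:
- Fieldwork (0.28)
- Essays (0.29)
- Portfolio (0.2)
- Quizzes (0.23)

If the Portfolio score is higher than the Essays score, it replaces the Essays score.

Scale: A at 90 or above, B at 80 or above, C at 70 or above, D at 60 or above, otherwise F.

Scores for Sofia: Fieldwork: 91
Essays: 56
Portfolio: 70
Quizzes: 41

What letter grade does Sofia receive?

Portfolio (70) > Essays (56), so Essays counts as 70.
Weighted total:
  Fieldwork 91 × 0.28 = 25.48
  Essays 70 × 0.29 = 20.3
  Portfolio 70 × 0.2 = 14
  Quizzes 41 × 0.23 = 9.43
Sum = 69.21
69.21 is ≥ 60 and < 70 → D

D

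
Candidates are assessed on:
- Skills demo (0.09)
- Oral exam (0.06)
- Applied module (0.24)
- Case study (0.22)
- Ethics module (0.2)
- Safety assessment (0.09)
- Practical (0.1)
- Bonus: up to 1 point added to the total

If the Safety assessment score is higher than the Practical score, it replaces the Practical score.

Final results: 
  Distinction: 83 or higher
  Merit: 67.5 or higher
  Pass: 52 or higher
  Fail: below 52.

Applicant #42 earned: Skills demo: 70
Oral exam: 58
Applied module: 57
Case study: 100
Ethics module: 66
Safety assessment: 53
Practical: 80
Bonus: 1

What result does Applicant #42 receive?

Safety assessment (53) ≤ Practical (80), so Practical stays at 80.
Weighted total:
  Skills demo 70 × 0.09 = 6.3
  Oral exam 58 × 0.06 = 3.48
  Applied module 57 × 0.24 = 13.68
  Case study 100 × 0.22 = 22
  Ethics module 66 × 0.2 = 13.2
  Safety assessment 53 × 0.09 = 4.77
  Practical 80 × 0.1 = 8
Sum = 71.43
Bonus: 71.43 + 1 = 72.43
72.43 is ≥ 67.5 and < 83 → Merit

Merit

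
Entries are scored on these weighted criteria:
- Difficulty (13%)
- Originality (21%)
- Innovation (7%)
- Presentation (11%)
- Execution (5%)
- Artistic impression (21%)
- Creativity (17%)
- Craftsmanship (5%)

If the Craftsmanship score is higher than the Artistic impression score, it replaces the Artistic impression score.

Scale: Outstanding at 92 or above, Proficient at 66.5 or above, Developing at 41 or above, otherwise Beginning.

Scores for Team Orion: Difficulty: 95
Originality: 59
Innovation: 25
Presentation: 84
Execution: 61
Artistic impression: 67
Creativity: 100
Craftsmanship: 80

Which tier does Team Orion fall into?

Proficient

Craftsmanship (80) > Artistic impression (67), so Artistic impression counts as 80.
Weighted total:
  Difficulty 95 × 0.13 = 12.35
  Originality 59 × 0.21 = 12.39
  Innovation 25 × 0.07 = 1.75
  Presentation 84 × 0.11 = 9.24
  Execution 61 × 0.05 = 3.05
  Artistic impression 80 × 0.21 = 16.8
  Creativity 100 × 0.17 = 17
  Craftsmanship 80 × 0.05 = 4
Sum = 76.58
76.58 is ≥ 66.5 and < 92 → Proficient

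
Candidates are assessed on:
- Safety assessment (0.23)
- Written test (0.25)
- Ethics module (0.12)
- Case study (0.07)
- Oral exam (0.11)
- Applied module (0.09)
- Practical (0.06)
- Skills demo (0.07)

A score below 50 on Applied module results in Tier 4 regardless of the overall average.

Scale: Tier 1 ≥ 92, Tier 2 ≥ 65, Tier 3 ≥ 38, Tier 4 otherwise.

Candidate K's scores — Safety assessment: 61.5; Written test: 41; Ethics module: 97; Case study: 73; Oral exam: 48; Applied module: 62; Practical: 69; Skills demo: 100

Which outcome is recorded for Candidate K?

Tier 3

Applied module score 62 ≥ 50: minimum met.
Weighted total:
  Safety assessment 61.5 × 0.23 = 14.145
  Written test 41 × 0.25 = 10.25
  Ethics module 97 × 0.12 = 11.64
  Case study 73 × 0.07 = 5.11
  Oral exam 48 × 0.11 = 5.28
  Applied module 62 × 0.09 = 5.58
  Practical 69 × 0.06 = 4.14
  Skills demo 100 × 0.07 = 7
Sum = 63.145
63.145 is ≥ 38 and < 65 → Tier 3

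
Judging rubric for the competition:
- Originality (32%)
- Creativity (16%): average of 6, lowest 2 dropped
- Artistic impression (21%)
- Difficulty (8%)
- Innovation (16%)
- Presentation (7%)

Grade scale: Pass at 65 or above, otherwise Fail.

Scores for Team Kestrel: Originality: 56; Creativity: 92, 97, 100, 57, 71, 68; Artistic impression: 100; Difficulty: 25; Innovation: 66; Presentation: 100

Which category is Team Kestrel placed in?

Pass

Creativity: drop 57, 68 → average of remaining 4 = 360/4 = 90
Weighted total:
  Originality 56 × 0.32 = 17.92
  Creativity 90 × 0.16 = 14.4
  Artistic impression 100 × 0.21 = 21
  Difficulty 25 × 0.08 = 2
  Innovation 66 × 0.16 = 10.56
  Presentation 100 × 0.07 = 7
Sum = 72.88
72.88 ≥ 65 → Pass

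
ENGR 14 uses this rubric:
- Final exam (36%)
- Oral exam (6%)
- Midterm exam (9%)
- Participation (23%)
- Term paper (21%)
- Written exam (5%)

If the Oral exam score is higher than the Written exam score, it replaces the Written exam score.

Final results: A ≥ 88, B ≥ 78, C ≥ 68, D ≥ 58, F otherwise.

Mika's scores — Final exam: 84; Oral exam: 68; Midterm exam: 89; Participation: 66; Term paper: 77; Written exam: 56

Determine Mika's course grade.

Oral exam (68) > Written exam (56), so Written exam counts as 68.
Weighted total:
  Final exam 84 × 0.36 = 30.24
  Oral exam 68 × 0.06 = 4.08
  Midterm exam 89 × 0.09 = 8.01
  Participation 66 × 0.23 = 15.18
  Term paper 77 × 0.21 = 16.17
  Written exam 68 × 0.05 = 3.4
Sum = 77.08
77.08 is ≥ 68 and < 78 → C

C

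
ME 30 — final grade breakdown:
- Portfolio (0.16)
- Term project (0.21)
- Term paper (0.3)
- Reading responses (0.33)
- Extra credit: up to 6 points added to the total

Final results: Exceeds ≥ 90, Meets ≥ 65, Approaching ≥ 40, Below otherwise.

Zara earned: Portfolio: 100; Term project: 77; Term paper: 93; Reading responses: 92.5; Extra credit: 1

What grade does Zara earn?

Exceeds

Weighted total:
  Portfolio 100 × 0.16 = 16
  Term project 77 × 0.21 = 16.17
  Term paper 93 × 0.3 = 27.9
  Reading responses 92.5 × 0.33 = 30.525
Sum = 90.595
Extra credit: 90.595 + 1 = 91.595
91.595 ≥ 90 → Exceeds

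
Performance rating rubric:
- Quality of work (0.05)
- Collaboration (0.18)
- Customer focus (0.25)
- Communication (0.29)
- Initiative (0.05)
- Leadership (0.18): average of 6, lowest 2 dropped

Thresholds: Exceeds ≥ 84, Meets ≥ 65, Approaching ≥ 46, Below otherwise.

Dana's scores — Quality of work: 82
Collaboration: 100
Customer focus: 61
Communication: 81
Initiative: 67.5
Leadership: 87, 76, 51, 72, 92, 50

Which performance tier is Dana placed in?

Meets

Leadership: drop 50, 51 → average of remaining 4 = 327/4 = 81.75
Weighted total:
  Quality of work 82 × 0.05 = 4.1
  Collaboration 100 × 0.18 = 18
  Customer focus 61 × 0.25 = 15.25
  Communication 81 × 0.29 = 23.49
  Initiative 67.5 × 0.05 = 3.375
  Leadership 81.75 × 0.18 = 14.715
Sum = 78.93
78.93 is ≥ 65 and < 84 → Meets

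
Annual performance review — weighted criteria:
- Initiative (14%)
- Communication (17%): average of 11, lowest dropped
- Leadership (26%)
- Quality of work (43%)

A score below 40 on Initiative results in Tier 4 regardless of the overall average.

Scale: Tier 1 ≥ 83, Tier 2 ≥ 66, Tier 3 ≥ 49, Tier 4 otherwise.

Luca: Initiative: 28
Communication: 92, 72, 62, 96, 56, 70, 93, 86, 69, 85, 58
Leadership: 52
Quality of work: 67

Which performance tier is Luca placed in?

Communication: drop 56 → average of remaining 10 = 783/10 = 78.3
Initiative score 28 < 40: minimum not met.
Weighted total:
  Initiative 28 × 0.14 = 3.92
  Communication 78.3 × 0.17 = 13.311
  Leadership 52 × 0.26 = 13.52
  Quality of work 67 × 0.43 = 28.81
Sum = 59.561
Because the Initiative minimum was not met, the result is Tier 4.

Tier 4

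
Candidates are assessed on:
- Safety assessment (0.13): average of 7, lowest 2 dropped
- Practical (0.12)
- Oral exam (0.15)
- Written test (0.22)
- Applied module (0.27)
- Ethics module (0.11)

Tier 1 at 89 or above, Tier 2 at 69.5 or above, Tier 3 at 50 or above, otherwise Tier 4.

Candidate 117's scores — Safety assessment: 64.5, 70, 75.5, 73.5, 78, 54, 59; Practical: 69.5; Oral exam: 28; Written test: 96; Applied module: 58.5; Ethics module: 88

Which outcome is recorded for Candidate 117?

Tier 3

Safety assessment: drop 54, 59 → average of remaining 5 = 361.5/5 = 72.3
Weighted total:
  Safety assessment 72.3 × 0.13 = 9.399
  Practical 69.5 × 0.12 = 8.34
  Oral exam 28 × 0.15 = 4.2
  Written test 96 × 0.22 = 21.12
  Applied module 58.5 × 0.27 = 15.795
  Ethics module 88 × 0.11 = 9.68
Sum = 68.534
68.534 is ≥ 50 and < 69.5 → Tier 3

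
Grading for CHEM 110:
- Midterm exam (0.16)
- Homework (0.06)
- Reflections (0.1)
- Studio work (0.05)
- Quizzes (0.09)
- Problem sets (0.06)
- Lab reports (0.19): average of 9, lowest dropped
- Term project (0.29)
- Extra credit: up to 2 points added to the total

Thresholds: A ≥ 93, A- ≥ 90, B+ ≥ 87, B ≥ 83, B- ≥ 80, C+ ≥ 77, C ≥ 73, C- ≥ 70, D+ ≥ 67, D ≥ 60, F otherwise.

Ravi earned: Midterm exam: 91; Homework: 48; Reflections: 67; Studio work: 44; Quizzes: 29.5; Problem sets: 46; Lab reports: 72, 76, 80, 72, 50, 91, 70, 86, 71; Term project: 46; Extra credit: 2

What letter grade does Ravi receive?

D

Lab reports: drop 50 → average of remaining 8 = 618/8 = 77.25
Weighted total:
  Midterm exam 91 × 0.16 = 14.56
  Homework 48 × 0.06 = 2.88
  Reflections 67 × 0.1 = 6.7
  Studio work 44 × 0.05 = 2.2
  Quizzes 29.5 × 0.09 = 2.655
  Problem sets 46 × 0.06 = 2.76
  Lab reports 77.25 × 0.19 = 14.6775
  Term project 46 × 0.29 = 13.34
Sum = 59.7725
Extra credit: 59.7725 + 2 = 61.7725
61.7725 is ≥ 60 and < 67 → D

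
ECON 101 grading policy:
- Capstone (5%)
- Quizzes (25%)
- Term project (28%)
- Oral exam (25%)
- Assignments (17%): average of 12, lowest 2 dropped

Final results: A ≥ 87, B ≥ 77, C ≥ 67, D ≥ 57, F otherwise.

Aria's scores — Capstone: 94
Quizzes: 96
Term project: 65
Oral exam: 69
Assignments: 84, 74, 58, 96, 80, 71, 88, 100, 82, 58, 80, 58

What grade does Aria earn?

B

Assignments: drop 58, 58 → average of remaining 10 = 813/10 = 81.3
Weighted total:
  Capstone 94 × 0.05 = 4.7
  Quizzes 96 × 0.25 = 24
  Term project 65 × 0.28 = 18.2
  Oral exam 69 × 0.25 = 17.25
  Assignments 81.3 × 0.17 = 13.821
Sum = 77.971
77.971 is ≥ 77 and < 87 → B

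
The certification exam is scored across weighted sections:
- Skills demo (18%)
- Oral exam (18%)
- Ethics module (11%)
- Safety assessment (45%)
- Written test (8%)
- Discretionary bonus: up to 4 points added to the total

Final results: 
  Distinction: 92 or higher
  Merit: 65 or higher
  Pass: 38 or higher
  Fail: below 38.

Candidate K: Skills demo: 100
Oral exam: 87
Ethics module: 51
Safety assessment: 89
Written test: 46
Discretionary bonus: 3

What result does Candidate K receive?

Weighted total:
  Skills demo 100 × 0.18 = 18
  Oral exam 87 × 0.18 = 15.66
  Ethics module 51 × 0.11 = 5.61
  Safety assessment 89 × 0.45 = 40.05
  Written test 46 × 0.08 = 3.68
Sum = 83
Discretionary bonus: 83 + 3 = 86
86 is ≥ 65 and < 92 → Merit

Merit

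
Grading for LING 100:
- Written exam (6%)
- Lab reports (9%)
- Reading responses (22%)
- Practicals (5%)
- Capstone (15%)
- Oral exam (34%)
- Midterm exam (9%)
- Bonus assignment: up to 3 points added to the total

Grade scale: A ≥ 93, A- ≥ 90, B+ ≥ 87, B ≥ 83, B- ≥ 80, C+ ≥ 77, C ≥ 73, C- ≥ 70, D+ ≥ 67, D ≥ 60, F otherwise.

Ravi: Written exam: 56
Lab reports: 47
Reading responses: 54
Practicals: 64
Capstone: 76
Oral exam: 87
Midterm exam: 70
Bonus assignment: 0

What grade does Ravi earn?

D+

Weighted total:
  Written exam 56 × 0.06 = 3.36
  Lab reports 47 × 0.09 = 4.23
  Reading responses 54 × 0.22 = 11.88
  Practicals 64 × 0.05 = 3.2
  Capstone 76 × 0.15 = 11.4
  Oral exam 87 × 0.34 = 29.58
  Midterm exam 70 × 0.09 = 6.3
Sum = 69.95
Bonus assignment: 69.95 + 0 = 69.95
69.95 is ≥ 67 and < 70 → D+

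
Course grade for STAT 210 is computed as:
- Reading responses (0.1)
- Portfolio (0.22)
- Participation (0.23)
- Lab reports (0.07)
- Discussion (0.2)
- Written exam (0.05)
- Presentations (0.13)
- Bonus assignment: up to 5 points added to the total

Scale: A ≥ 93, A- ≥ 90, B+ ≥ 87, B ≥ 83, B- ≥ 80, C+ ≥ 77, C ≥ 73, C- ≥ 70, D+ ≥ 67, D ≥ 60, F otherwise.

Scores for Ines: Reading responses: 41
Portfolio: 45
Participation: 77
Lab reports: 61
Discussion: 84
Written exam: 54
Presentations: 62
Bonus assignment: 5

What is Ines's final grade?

D+

Weighted total:
  Reading responses 41 × 0.1 = 4.1
  Portfolio 45 × 0.22 = 9.9
  Participation 77 × 0.23 = 17.71
  Lab reports 61 × 0.07 = 4.27
  Discussion 84 × 0.2 = 16.8
  Written exam 54 × 0.05 = 2.7
  Presentations 62 × 0.13 = 8.06
Sum = 63.54
Bonus assignment: 63.54 + 5 = 68.54
68.54 is ≥ 67 and < 70 → D+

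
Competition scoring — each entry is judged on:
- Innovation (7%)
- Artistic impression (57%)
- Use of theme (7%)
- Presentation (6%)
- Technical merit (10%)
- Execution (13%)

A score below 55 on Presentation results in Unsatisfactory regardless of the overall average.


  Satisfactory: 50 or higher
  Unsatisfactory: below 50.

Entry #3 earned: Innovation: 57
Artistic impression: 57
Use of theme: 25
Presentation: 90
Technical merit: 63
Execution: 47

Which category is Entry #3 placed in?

Presentation score 90 ≥ 55: minimum met.
Weighted total:
  Innovation 57 × 0.07 = 3.99
  Artistic impression 57 × 0.57 = 32.49
  Use of theme 25 × 0.07 = 1.75
  Presentation 90 × 0.06 = 5.4
  Technical merit 63 × 0.1 = 6.3
  Execution 47 × 0.13 = 6.11
Sum = 56.04
56.04 ≥ 50 → Satisfactory

Satisfactory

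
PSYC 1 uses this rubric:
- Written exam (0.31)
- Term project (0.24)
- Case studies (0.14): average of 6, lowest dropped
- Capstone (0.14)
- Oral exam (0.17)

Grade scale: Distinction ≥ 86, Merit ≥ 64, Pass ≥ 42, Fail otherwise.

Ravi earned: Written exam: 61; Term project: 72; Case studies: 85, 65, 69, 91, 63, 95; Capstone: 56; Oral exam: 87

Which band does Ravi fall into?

Case studies: drop 63 → average of remaining 5 = 405/5 = 81
Weighted total:
  Written exam 61 × 0.31 = 18.91
  Term project 72 × 0.24 = 17.28
  Case studies 81 × 0.14 = 11.34
  Capstone 56 × 0.14 = 7.84
  Oral exam 87 × 0.17 = 14.79
Sum = 70.16
70.16 is ≥ 64 and < 86 → Merit

Merit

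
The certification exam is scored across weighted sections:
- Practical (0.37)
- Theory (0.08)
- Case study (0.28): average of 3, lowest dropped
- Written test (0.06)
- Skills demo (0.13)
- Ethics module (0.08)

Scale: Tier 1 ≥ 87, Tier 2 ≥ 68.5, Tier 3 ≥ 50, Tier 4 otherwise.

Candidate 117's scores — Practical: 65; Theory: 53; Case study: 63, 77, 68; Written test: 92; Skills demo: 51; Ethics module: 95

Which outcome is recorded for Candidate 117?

Tier 3

Case study: drop 63 → average of remaining 2 = 145/2 = 72.5
Weighted total:
  Practical 65 × 0.37 = 24.05
  Theory 53 × 0.08 = 4.24
  Case study 72.5 × 0.28 = 20.3
  Written test 92 × 0.06 = 5.52
  Skills demo 51 × 0.13 = 6.63
  Ethics module 95 × 0.08 = 7.6
Sum = 68.34
68.34 is ≥ 50 and < 68.5 → Tier 3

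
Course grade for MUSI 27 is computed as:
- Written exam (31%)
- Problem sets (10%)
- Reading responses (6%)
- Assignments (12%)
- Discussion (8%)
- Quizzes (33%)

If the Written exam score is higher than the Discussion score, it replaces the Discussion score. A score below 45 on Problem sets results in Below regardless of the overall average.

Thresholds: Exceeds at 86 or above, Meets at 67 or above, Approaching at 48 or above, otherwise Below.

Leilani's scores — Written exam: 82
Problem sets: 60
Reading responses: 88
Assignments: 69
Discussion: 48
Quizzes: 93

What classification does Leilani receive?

Meets

Written exam (82) > Discussion (48), so Discussion counts as 82.
Problem sets score 60 ≥ 45: minimum met.
Weighted total:
  Written exam 82 × 0.31 = 25.42
  Problem sets 60 × 0.1 = 6
  Reading responses 88 × 0.06 = 5.28
  Assignments 69 × 0.12 = 8.28
  Discussion 82 × 0.08 = 6.56
  Quizzes 93 × 0.33 = 30.69
Sum = 82.23
82.23 is ≥ 67 and < 86 → Meets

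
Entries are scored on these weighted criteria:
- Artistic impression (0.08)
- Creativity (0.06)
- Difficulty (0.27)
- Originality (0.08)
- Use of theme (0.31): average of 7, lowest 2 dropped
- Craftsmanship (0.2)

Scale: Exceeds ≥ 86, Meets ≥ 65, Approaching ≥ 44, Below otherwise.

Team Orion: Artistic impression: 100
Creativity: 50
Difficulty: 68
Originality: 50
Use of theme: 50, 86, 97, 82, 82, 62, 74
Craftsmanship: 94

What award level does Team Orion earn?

Use of theme: drop 50, 62 → average of remaining 5 = 421/5 = 84.2
Weighted total:
  Artistic impression 100 × 0.08 = 8
  Creativity 50 × 0.06 = 3
  Difficulty 68 × 0.27 = 18.36
  Originality 50 × 0.08 = 4
  Use of theme 84.2 × 0.31 = 26.102
  Craftsmanship 94 × 0.2 = 18.8
Sum = 78.262
78.262 is ≥ 65 and < 86 → Meets

Meets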